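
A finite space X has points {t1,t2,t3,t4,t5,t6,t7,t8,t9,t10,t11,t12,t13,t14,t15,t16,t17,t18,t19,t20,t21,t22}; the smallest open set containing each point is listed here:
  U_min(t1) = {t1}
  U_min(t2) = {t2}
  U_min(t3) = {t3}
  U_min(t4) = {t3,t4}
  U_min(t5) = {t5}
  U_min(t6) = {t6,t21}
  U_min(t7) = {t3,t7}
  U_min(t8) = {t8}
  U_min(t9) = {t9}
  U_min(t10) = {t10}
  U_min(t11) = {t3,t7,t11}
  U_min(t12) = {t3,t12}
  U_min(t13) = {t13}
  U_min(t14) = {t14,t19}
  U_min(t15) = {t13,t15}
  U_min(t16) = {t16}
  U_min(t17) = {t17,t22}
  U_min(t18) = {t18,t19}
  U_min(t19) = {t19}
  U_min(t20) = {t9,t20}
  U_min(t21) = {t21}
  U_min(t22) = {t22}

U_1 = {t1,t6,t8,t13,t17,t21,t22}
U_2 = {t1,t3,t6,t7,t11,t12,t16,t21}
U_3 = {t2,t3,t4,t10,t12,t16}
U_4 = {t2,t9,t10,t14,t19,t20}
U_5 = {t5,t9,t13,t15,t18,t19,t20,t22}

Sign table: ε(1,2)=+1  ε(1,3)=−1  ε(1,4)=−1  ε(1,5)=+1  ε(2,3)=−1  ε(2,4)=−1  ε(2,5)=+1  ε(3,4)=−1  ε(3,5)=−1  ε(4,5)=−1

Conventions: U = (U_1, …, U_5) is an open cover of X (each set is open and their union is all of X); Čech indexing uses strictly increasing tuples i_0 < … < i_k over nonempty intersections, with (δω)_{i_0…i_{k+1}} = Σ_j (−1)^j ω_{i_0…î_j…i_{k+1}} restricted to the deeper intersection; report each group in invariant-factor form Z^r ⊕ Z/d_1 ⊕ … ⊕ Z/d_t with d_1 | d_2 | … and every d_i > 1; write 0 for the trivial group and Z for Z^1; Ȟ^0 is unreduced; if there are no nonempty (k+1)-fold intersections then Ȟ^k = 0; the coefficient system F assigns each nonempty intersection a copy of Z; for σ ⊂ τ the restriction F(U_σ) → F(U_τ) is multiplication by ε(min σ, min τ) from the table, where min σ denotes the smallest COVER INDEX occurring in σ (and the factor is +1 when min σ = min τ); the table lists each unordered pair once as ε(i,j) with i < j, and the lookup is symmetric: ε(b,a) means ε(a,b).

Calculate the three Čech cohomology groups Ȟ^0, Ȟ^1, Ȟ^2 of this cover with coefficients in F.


Ȟ^0(U;F) ≅ 0, Ȟ^1(U;F) ≅ Z/2 and Ȟ^2(U;F) ≅ 0

nonempty intersections:
  U12={t1,t6,t21} U15={t13,t22} U23={t3,t12,t16} U34={t2,t10} U45={t9,t19,t20}
C dims 5,5; δ0: rk 5, SNF 1^4·2
Ȟ^0: (5−5)−0=0 ⇒ 0
Ȟ^1: (5−0)−5=0 plus torsion [2] ⇒ Z/2
Ȟ^2: (0−0)−0=0 ⇒ 0


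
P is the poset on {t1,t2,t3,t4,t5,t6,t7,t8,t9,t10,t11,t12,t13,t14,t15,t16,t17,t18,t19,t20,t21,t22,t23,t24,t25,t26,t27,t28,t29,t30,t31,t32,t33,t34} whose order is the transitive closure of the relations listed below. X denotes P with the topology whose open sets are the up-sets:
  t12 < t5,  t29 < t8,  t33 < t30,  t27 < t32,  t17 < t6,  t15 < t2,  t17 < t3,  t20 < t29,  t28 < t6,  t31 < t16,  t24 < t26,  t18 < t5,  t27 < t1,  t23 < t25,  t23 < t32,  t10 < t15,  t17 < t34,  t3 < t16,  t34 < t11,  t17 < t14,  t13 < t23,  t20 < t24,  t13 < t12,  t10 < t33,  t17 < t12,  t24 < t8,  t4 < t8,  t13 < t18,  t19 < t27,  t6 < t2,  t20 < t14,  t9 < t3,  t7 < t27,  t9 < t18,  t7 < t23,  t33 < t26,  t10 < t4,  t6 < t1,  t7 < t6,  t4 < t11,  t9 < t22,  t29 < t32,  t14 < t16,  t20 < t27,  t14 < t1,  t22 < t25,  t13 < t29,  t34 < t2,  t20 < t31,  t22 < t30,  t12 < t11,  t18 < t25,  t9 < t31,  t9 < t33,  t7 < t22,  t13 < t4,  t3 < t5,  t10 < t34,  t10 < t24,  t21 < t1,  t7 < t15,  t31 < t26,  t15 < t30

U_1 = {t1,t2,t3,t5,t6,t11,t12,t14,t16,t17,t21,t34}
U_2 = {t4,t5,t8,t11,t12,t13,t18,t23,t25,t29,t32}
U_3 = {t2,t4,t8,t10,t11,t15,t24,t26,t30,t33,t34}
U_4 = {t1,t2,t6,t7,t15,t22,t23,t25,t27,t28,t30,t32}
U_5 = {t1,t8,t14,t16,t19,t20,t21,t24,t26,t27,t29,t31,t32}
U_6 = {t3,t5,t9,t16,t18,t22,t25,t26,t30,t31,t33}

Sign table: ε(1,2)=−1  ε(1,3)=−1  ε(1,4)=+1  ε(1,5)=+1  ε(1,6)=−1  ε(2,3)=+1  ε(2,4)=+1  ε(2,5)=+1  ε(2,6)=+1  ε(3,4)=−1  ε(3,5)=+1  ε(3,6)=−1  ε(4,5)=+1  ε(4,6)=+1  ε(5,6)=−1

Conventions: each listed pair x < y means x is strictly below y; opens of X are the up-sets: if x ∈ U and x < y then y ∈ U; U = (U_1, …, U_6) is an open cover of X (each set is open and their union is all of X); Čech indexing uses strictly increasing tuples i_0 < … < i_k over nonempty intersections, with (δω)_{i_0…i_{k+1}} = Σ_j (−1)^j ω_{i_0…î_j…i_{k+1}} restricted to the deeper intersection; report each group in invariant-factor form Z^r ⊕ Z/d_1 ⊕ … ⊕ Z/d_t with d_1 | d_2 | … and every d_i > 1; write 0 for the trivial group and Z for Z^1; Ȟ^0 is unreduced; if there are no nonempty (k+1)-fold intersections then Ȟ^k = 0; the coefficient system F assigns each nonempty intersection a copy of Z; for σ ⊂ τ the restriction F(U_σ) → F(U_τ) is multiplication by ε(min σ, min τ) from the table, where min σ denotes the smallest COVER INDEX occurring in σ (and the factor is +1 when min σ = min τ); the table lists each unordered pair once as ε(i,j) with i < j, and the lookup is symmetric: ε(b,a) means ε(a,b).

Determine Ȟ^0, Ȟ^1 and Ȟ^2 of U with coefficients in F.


nerve simplices:
  U12={t5,t11,t12} U13={t2,t11,t34} U14={t1,t2,t6} U15={t1,t14,t16,t21} U16={t3,t5,t16} U23={t4,t8,t11} U24={t23,t25,t32} U25={t8,t29,t32} U26={t5,t18,t25} U34={t2,t15,t30} U35={t8,t24,t26} U36={t26,t30,t33} U45={t1,t27,t32} U46={t22,t25,t30} U56={t16,t26,t31}
  U123={t11} U126={t5} U134={t2} U145={t1} U156={t16} U235={t8} U245={t32} U246={t25} U346={t30} U356={t26}
C dims 6,15,10; δ0: rk 6, SNF 1^5·2; δ1: rk 9, SNF 1^9
degree 0: 6−6−0 = 0 → Ȟ^0 ≅ 0
degree 1: 15−9−6 = 0 plus torsion [2] → Ȟ^1 ≅ Z/2
degree 2: 10−0−9 = 1 → Ȟ^2 ≅ Z

Ȟ^0 = 0, Ȟ^1 = Z/2, Ȟ^2 = Z


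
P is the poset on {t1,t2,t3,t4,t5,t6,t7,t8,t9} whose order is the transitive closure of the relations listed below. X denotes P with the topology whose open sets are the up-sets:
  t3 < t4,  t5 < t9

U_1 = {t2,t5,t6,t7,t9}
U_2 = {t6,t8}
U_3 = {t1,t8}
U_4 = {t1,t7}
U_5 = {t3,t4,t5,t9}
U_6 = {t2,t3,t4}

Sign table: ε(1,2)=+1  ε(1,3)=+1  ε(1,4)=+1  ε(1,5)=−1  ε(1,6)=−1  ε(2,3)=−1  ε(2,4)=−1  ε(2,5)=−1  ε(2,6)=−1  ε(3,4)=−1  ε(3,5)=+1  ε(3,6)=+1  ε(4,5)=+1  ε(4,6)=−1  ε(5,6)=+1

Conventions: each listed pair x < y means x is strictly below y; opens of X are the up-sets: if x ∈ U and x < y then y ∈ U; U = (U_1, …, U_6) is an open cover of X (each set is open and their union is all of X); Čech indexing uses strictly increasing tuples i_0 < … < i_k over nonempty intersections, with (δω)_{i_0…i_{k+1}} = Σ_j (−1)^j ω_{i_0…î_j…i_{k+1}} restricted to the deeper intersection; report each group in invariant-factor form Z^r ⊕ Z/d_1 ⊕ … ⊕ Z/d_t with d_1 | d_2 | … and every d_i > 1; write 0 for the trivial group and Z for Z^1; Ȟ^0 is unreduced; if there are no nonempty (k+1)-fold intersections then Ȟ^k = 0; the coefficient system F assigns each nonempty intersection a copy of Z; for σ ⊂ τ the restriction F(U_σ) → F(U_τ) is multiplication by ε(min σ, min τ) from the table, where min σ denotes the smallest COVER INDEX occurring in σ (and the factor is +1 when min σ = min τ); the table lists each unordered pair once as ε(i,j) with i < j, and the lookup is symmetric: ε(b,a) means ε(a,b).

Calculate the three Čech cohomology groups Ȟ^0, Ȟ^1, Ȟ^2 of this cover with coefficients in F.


nerve simplices:
  U12={t6} U14={t7} U15={t5,t9} U16={t2} U23={t8} U34={t1} U56={t3,t4}
C dims 6,7; δ0: rk 5, SNF 1^5
degree 0: 6−5−0 = 1 → Ȟ^0 ≅ Z
degree 1: 7−0−5 = 2 → Ȟ^1 ≅ Z^2
degree 2: 0−0−0 = 0 → Ȟ^2 ≅ 0

Ȟ^0(U;F) ≅ Z; Ȟ^1(U;F) ≅ Z^2; Ȟ^2(U;F) ≅ 0


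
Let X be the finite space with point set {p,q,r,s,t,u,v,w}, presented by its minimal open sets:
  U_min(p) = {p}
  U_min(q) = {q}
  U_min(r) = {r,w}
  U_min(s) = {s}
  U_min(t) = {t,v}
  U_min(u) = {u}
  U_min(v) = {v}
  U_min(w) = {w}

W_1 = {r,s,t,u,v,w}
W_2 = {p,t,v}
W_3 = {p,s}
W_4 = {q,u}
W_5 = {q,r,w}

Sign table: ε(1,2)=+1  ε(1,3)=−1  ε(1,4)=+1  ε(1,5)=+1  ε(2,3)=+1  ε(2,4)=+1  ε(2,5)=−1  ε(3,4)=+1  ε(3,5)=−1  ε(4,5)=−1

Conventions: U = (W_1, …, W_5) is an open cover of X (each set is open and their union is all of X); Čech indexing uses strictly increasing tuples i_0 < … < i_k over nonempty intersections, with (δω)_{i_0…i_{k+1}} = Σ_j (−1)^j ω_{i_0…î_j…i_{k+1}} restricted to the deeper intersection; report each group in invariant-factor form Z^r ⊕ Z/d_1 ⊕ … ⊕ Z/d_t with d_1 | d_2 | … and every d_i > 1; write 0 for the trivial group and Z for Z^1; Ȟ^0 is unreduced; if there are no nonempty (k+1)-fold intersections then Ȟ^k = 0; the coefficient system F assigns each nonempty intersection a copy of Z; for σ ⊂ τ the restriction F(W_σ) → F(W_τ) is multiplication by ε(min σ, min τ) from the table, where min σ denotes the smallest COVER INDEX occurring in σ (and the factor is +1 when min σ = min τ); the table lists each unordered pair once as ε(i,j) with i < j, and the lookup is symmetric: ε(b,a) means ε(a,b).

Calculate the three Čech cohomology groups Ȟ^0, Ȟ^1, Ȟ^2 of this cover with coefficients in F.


Ȟ^0 = 0; Ȟ^1 = Z ⊕ Z/2; Ȟ^2 = 0

nerve of the cover:
  W12={t,v} W13={s} W14={u} W15={r,w} W23={p} W45={q}
C dims 5,6; δ0: rk 5, SNF 1^4·2
Ȟ^0 = (5 − 5) − 0 = 0, so Ȟ^0 ≅ 0
Ȟ^1 = (6 − 0) − 5 = 1 plus torsion [2], so Ȟ^1 ≅ Z ⊕ Z/2
Ȟ^2 = (0 − 0) − 0 = 0, so Ȟ^2 ≅ 0


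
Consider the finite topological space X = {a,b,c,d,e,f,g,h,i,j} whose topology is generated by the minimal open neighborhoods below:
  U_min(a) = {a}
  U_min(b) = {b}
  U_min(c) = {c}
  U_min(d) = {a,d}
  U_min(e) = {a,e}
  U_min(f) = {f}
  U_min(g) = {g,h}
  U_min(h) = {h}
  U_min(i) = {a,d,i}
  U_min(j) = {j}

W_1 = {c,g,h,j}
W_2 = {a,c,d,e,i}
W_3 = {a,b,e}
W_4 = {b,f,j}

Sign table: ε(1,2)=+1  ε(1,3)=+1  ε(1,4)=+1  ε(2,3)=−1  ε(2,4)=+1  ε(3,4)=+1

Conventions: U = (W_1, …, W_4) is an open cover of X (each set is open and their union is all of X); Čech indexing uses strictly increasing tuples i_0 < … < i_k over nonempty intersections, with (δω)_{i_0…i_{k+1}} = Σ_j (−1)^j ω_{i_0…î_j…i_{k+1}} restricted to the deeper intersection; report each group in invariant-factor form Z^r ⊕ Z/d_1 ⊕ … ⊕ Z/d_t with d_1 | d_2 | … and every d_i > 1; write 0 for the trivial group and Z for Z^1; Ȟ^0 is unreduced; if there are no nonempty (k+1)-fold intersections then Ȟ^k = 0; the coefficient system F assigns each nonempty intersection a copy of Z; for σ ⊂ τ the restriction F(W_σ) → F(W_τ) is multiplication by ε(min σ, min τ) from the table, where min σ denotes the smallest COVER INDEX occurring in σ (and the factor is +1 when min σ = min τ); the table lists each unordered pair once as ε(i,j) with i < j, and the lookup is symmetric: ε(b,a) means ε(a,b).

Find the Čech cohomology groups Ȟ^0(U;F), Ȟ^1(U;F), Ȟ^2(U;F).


intersection data:
  W12={c} W14={j} W23={a,e} W34={b}
C dims 4,4; δ0: rk 4, SNF 1^3·2
Ȟ^0 = (4 − 4) − 0 = 0, so Ȟ^0 ≅ 0
Ȟ^1 = (4 − 0) − 4 = 0 plus torsion [2], so Ȟ^1 ≅ Z/2
Ȟ^2 = (0 − 0) − 0 = 0, so Ȟ^2 ≅ 0

Ȟ^0 ≅ 0,  Ȟ^1 ≅ Z/2,  Ȟ^2 ≅ 0


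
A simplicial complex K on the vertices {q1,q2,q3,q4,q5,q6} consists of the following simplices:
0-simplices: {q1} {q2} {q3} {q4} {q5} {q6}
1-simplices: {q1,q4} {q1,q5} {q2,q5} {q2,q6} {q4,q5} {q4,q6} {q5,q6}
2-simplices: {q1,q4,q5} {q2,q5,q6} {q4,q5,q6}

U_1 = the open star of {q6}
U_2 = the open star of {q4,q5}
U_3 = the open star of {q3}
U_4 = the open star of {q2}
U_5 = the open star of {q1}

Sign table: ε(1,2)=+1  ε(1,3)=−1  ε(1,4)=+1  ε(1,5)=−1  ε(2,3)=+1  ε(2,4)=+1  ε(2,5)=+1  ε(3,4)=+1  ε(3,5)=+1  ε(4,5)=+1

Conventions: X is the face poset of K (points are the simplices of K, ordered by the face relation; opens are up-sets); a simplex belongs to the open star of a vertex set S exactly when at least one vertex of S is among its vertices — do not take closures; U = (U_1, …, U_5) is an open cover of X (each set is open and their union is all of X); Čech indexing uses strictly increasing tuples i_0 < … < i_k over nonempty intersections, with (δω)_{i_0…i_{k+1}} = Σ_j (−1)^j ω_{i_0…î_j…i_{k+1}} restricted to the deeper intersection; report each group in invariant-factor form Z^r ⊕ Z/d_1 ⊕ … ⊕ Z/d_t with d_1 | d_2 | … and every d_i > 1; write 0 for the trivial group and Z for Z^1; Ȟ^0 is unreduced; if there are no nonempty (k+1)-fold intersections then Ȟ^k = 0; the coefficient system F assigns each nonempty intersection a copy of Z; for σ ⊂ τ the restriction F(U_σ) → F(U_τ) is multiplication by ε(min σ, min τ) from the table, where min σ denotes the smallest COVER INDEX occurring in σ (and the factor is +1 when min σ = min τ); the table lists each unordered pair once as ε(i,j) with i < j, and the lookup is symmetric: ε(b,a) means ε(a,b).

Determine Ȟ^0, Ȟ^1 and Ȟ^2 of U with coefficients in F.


Ȟ^0 = Z^2,  Ȟ^1 = 0,  Ȟ^2 = 0

intersection data:
  U1={{q6},{q2,q6},{q4,q6},{q5,q6},{q2,q5,q6},{q4,q5,q6}} U2={{q4},{q5},{q1,q4},{q1,q5},{q2,q5},{q4,q5},{q4,q6},{q5,q6},{q1,q4,q5},{q2,q5,q6},{q4,q5,q6}} U3={{q3}} U4={{q2},{q2,q5},{q2,q6},{q2,q5,q6}} U5={{q1},{q1,q4},{q1,q5},{q1,q4,q5}}
  U12={{q4,q6},{q5,q6},{q2,q5,q6},{q4,q5,q6}} U14={{q2,q6},{q2,q5,q6}} U24={{q2,q5},{q2,q5,q6}} U25={{q1,q4},{q1,q5},{q1,q4,q5}}
  U124={{q2,q5,q6}}
C dims 5,4,1; δ0: rk 3, SNF 1^3; δ1: rk 1, SNF 1^1
Ȟ^0 = (5 − 3) − 0 = 2, so Ȟ^0 ≅ Z^2
Ȟ^1 = (4 − 1) − 3 = 0, so Ȟ^1 ≅ 0
Ȟ^2 = (1 − 0) − 1 = 0, so Ȟ^2 ≅ 0


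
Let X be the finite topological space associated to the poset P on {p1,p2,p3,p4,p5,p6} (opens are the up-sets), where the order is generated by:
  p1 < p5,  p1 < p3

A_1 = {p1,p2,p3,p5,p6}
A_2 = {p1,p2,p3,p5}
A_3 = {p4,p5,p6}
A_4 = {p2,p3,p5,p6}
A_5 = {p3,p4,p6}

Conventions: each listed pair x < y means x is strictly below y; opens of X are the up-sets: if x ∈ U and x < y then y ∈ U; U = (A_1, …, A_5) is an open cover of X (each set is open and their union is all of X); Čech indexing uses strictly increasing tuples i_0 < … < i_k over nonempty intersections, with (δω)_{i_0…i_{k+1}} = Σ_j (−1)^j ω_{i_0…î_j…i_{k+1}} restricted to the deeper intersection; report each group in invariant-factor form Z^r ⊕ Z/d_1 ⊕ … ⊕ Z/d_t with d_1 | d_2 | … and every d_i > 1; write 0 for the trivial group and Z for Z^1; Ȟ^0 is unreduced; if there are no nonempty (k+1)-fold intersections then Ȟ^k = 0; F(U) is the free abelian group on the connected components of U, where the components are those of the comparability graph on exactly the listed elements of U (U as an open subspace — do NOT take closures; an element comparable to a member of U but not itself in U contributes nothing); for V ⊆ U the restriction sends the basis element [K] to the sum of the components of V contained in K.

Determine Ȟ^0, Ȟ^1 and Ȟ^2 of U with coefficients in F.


cover nerve:
  A12={p1,p2,p3,p5} A13={p5,p6} A14={p2,p3,p5,p6} A15={p3,p6} A23={p5} A24={p2,p3,p5} A25={p3} A34={p5,p6} A35={p4,p6} A45={p3,p6}
  A123={p5} A124={p2,p3,p5} A125={p3} A134={p5,p6} A135={p6} A145={p3,p6} A234={p5} A245={p3} A345={p6}
  A1234={p5} A1245={p3} A1345={p6}
components per intersection:
  A1: {p1,p3,p5} {p2} {p6}
  A2: {p1,p3,p5} {p2}
  A3: {p4} {p5} {p6}
  A4: {p2} {p3} {p5} {p6}
  A5: {p3} {p4} {p6}
  A12: {p1,p3,p5} {p2}
  A13: {p5} {p6}
  A14: {p2} {p3} {p5} {p6}
  A15: {p3} {p6}
  A23: {p5}
  A24: {p2} {p3} {p5}
  A25: {p3}
  A34: {p5} {p6}
  A35: {p4} {p6}
  A45: {p3} {p6}
  A123: {p5}
  A124: {p2} {p3} {p5}
  A125: {p3}
  A134: {p5} {p6}
  A135: {p6}
  A145: {p3} {p6}
  A234: {p5}
  A245: {p3}
  A345: {p6}
  A1234: {p5}
  A1245: {p3}
  A1345: {p6}
C dims 15,21,13,3; δ0: rk 11, SNF 1^11; δ1: rk 10, SNF 1^10; δ2: rk 3, SNF 1^3
Ȟ^0: (15−11)−0=4 ⇒ Z^4
Ȟ^1: (21−10)−11=0 ⇒ 0
Ȟ^2: (13−3)−10=0 ⇒ 0

Ȟ^0(U;F) ≅ Z^4, Ȟ^1(U;F) ≅ 0 and Ȟ^2(U;F) ≅ 0


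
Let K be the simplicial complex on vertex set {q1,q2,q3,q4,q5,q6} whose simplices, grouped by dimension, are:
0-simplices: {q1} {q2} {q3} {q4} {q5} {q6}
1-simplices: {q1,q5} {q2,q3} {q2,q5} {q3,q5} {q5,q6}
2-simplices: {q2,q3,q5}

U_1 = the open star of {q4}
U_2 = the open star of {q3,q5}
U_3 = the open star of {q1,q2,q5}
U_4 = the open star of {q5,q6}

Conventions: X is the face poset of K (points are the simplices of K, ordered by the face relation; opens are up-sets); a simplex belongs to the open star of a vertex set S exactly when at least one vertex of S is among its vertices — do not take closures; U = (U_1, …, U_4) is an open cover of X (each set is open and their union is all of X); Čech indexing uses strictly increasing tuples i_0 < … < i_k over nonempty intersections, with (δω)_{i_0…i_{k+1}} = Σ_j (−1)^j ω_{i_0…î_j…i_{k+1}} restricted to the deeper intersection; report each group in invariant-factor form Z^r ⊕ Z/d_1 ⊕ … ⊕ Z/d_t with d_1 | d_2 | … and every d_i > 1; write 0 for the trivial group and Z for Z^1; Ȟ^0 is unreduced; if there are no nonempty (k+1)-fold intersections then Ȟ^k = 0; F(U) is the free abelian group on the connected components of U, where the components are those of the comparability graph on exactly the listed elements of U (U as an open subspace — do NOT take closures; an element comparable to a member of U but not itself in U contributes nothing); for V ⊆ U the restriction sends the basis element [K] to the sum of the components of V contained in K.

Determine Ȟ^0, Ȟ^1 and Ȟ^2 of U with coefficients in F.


Ȟ^0 ≅ Z^2, Ȟ^1 ≅ 0, Ȟ^2 ≅ 0

intersection data:
  U1={{q4}} U2={{q3},{q5},{q1,q5},{q2,q3},{q2,q5},{q3,q5},{q5,q6},{q2,q3,q5}} U3={{q1},{q2},{q5},{q1,q5},{q2,q3},{q2,q5},{q3,q5},{q5,q6},{q2,q3,q5}} U4={{q5},{q6},{q1,q5},{q2,q5},{q3,q5},{q5,q6},{q2,q3,q5}}
  U23={{q5},{q1,q5},{q2,q3},{q2,q5},{q3,q5},{q5,q6},{q2,q3,q5}} U24={{q5},{q1,q5},{q2,q5},{q3,q5},{q5,q6},{q2,q3,q5}} U34={{q5},{q1,q5},{q2,q5},{q3,q5},{q5,q6},{q2,q3,q5}}
  U234={{q5},{q1,q5},{q2,q5},{q3,q5},{q5,q6},{q2,q3,q5}}
components per intersection:
  U1: {{q4}}
  U2: {{q3},{q5},{q1,q5},{q2,q3},{q2,q5},{q3,q5},{q5,q6},{q2,q3,q5}}
  U3: {{q1},{q2},{q5},{q1,q5},{q2,q3},{q2,q5},{q3,q5},{q5,q6},{q2,q3,q5}}
  U4: {{q5},{q6},{q1,q5},{q2,q5},{q3,q5},{q5,q6},{q2,q3,q5}}
  U23: {{q5},{q1,q5},{q2,q3},{q2,q5},{q3,q5},{q5,q6},{q2,q3,q5}}
  U24: {{q5},{q1,q5},{q2,q5},{q3,q5},{q5,q6},{q2,q3,q5}}
  U34: {{q5},{q1,q5},{q2,q5},{q3,q5},{q5,q6},{q2,q3,q5}}
  U234: {{q5},{q1,q5},{q2,q5},{q3,q5},{q5,q6},{q2,q3,q5}}
C dims 4,3,1; δ0: rk 2, SNF 1^2; δ1: rk 1, SNF 1^1
Ȟ^0 = (4 − 2) − 0 = 2, so Ȟ^0 ≅ Z^2
Ȟ^1 = (3 − 1) − 2 = 0, so Ȟ^1 ≅ 0
Ȟ^2 = (1 − 0) − 1 = 0, so Ȟ^2 ≅ 0


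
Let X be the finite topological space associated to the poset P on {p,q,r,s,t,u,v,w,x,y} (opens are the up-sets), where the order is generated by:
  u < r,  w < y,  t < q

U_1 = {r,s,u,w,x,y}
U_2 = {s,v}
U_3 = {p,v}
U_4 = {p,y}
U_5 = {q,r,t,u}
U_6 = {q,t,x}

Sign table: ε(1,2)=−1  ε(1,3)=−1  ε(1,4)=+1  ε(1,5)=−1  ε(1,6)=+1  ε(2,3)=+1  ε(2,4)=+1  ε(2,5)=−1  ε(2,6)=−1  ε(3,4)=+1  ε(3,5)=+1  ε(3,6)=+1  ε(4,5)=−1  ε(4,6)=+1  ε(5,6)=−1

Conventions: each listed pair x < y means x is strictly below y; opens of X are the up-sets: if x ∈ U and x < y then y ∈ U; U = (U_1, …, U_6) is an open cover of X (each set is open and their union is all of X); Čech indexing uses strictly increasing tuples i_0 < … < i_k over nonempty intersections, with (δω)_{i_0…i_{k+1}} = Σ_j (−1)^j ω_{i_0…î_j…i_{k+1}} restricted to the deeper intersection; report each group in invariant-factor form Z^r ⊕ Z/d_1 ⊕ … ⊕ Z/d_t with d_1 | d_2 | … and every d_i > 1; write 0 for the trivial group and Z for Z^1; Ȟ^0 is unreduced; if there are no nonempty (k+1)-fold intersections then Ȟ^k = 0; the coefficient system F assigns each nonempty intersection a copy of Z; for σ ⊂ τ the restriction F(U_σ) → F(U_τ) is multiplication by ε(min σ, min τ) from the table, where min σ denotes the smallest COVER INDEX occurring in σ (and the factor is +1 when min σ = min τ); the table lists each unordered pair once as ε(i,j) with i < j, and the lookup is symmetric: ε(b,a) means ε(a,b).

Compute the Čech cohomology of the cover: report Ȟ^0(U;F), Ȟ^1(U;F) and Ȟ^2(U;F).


nerve simplices:
  U12={s} U14={y} U15={r,u} U16={x} U23={v} U34={p} U56={q,t}
C dims 6,7; δ0: rk 6, SNF 1^5·2
degree 0: 6−6−0 = 0 → Ȟ^0 ≅ 0
degree 1: 7−0−6 = 1 plus torsion [2] → Ȟ^1 ≅ Z ⊕ Z/2
degree 2: 0−0−0 = 0 → Ȟ^2 ≅ 0

Ȟ^0 = 0; Ȟ^1 = Z ⊕ Z/2; Ȟ^2 = 0


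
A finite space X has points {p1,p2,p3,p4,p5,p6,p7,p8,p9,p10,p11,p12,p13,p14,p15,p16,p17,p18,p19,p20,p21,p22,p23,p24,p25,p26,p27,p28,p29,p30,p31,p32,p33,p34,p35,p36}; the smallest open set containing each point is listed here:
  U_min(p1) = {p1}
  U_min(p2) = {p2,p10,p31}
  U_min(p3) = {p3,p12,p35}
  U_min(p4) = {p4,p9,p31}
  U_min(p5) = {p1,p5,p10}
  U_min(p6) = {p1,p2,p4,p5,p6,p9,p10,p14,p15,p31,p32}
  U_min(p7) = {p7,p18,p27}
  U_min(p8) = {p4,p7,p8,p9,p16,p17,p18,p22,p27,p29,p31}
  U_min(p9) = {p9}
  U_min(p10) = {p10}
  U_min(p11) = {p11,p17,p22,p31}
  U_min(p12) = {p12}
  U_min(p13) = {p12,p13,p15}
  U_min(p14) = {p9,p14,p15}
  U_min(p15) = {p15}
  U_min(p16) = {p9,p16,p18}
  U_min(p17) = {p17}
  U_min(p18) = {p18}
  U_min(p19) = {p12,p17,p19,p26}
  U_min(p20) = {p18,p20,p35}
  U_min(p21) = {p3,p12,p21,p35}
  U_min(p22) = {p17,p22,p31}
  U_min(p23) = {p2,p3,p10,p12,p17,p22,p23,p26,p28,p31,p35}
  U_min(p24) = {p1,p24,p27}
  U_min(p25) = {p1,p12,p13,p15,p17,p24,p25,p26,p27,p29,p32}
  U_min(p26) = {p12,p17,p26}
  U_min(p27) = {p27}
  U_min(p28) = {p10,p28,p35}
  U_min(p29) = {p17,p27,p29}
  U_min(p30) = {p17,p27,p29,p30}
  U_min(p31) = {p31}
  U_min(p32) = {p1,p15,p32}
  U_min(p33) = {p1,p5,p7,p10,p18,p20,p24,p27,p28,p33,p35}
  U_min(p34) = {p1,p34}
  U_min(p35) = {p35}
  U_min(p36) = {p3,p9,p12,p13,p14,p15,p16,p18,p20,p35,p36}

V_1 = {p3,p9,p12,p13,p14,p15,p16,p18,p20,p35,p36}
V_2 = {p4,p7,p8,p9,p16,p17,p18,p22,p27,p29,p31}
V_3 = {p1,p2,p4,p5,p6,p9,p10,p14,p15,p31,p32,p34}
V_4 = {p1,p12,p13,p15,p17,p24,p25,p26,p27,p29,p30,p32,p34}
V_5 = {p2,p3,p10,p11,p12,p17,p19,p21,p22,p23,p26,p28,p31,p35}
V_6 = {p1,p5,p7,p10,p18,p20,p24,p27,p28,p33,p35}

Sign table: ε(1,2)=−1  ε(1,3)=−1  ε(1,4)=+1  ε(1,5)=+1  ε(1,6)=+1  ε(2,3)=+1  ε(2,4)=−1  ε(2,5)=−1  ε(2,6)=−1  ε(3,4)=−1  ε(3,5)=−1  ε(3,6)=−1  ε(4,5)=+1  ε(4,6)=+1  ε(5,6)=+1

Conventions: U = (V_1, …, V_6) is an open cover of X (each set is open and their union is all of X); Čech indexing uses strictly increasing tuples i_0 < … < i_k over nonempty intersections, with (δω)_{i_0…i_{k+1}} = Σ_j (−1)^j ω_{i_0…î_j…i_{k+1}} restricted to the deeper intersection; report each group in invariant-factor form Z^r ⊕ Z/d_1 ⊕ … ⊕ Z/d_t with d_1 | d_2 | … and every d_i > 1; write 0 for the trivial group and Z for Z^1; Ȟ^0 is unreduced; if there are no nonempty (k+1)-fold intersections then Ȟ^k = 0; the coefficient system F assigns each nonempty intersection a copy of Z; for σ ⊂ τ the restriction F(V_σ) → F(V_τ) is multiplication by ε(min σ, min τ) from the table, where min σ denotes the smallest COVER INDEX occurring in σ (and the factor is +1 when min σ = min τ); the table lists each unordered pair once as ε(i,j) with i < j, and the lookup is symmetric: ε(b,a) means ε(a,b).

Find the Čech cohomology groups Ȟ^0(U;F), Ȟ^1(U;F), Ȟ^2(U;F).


Ȟ^0(U;F) ≅ Z, Ȟ^1(U;F) ≅ 0, Ȟ^2(U;F) ≅ Z/2

intersection data:
  V12={p9,p16,p18} V13={p9,p14,p15} V14={p12,p13,p15} V15={p3,p12,p35} V16={p18,p20,p35} V23={p4,p9,p31} V24={p17,p27,p29} V25={p17,p22,p31} V26={p7,p18,p27} V34={p1,p15,p32,p34} V35={p2,p10,p31} V36={p1,p5,p10} V45={p12,p17,p26} V46={p1,p24,p27} V56={p10,p28,p35}
  V123={p9} V126={p18} V134={p15} V145={p12} V156={p35} V235={p31} V245={p17} V246={p27} V346={p1} V356={p10}
C dims 6,15,10; δ0: rk 5, SNF 1^5; δ1: rk 10, SNF 1^9·2
Ȟ^0 = (6 − 5) − 0 = 1, so Ȟ^0 ≅ Z
Ȟ^1 = (15 − 10) − 5 = 0, so Ȟ^1 ≅ 0
Ȟ^2 = (10 − 0) − 10 = 0 plus torsion [2], so Ȟ^2 ≅ Z/2


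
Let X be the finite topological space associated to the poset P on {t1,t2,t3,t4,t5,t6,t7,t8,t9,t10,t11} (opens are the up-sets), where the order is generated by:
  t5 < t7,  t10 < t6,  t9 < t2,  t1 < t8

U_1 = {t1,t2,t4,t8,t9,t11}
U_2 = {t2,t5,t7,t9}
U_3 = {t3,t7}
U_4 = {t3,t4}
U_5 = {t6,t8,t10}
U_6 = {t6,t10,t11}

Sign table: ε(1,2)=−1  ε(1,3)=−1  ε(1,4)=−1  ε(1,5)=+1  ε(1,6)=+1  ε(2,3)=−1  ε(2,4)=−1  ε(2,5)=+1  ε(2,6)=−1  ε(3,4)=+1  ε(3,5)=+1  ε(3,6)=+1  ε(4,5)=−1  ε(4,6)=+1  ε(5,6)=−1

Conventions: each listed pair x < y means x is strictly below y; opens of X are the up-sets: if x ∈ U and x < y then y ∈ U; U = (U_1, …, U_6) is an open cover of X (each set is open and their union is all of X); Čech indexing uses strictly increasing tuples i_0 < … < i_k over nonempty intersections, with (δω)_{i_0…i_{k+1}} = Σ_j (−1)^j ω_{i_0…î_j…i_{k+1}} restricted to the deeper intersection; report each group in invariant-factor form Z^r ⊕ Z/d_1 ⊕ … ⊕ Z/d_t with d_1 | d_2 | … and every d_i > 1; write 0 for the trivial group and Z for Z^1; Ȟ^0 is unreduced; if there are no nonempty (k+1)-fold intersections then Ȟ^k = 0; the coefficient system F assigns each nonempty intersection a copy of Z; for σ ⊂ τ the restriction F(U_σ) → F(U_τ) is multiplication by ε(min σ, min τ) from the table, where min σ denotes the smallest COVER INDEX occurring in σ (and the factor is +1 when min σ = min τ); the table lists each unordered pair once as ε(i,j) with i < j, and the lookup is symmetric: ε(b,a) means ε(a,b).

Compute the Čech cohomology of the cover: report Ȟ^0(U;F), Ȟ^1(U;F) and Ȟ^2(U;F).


nerve of the cover:
  U12={t2,t9} U14={t4} U15={t8} U16={t11} U23={t7} U34={t3} U56={t6,t10}
C dims 6,7; δ0: rk 6, SNF 1^5·2
Ȟ^0 = (6 − 6) − 0 = 0, so Ȟ^0 ≅ 0
Ȟ^1 = (7 − 0) − 6 = 1 plus torsion [2], so Ȟ^1 ≅ Z ⊕ Z/2
Ȟ^2 = (0 − 0) − 0 = 0, so Ȟ^2 ≅ 0

Ȟ^0(U;F) ≅ 0, Ȟ^1(U;F) ≅ Z ⊕ Z/2, Ȟ^2(U;F) ≅ 0


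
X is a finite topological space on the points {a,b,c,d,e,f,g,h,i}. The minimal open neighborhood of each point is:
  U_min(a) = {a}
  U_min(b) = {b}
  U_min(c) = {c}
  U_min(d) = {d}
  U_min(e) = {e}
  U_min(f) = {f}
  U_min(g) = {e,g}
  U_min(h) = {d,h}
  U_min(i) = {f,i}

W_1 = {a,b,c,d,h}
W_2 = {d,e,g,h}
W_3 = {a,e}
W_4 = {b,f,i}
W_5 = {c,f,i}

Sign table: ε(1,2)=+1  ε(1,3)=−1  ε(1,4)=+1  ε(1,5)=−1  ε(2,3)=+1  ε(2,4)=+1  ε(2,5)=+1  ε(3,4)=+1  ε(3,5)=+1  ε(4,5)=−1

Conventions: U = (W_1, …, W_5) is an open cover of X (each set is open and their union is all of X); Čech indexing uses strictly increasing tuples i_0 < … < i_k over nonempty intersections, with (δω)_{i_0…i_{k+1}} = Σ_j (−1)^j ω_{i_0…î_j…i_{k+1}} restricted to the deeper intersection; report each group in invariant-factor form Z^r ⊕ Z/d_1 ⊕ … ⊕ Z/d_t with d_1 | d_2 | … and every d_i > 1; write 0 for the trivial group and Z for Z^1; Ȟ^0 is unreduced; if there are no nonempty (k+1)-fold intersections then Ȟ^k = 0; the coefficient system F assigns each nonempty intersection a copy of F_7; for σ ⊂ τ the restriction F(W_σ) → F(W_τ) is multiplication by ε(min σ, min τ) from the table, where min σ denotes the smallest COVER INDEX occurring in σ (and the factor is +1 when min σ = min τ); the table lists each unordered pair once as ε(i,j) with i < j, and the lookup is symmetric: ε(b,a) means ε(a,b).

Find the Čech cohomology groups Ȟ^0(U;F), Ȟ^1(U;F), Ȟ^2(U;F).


nerve of the cover:
  W12={d,h} W13={a} W14={b} W15={c} W23={e} W45={f,i}
C dims 5,6; δ0: rk_F7 5
Ȟ^0 = (5 − 5) − 0 = 0, so Ȟ^0 ≅ 0
Ȟ^1 = (6 − 0) − 5 = 1, so Ȟ^1 ≅ Z/7
Ȟ^2 = (0 − 0) − 0 = 0, so Ȟ^2 ≅ 0

Ȟ^0 ≅ 0; Ȟ^1 ≅ Z/7; Ȟ^2 ≅ 0


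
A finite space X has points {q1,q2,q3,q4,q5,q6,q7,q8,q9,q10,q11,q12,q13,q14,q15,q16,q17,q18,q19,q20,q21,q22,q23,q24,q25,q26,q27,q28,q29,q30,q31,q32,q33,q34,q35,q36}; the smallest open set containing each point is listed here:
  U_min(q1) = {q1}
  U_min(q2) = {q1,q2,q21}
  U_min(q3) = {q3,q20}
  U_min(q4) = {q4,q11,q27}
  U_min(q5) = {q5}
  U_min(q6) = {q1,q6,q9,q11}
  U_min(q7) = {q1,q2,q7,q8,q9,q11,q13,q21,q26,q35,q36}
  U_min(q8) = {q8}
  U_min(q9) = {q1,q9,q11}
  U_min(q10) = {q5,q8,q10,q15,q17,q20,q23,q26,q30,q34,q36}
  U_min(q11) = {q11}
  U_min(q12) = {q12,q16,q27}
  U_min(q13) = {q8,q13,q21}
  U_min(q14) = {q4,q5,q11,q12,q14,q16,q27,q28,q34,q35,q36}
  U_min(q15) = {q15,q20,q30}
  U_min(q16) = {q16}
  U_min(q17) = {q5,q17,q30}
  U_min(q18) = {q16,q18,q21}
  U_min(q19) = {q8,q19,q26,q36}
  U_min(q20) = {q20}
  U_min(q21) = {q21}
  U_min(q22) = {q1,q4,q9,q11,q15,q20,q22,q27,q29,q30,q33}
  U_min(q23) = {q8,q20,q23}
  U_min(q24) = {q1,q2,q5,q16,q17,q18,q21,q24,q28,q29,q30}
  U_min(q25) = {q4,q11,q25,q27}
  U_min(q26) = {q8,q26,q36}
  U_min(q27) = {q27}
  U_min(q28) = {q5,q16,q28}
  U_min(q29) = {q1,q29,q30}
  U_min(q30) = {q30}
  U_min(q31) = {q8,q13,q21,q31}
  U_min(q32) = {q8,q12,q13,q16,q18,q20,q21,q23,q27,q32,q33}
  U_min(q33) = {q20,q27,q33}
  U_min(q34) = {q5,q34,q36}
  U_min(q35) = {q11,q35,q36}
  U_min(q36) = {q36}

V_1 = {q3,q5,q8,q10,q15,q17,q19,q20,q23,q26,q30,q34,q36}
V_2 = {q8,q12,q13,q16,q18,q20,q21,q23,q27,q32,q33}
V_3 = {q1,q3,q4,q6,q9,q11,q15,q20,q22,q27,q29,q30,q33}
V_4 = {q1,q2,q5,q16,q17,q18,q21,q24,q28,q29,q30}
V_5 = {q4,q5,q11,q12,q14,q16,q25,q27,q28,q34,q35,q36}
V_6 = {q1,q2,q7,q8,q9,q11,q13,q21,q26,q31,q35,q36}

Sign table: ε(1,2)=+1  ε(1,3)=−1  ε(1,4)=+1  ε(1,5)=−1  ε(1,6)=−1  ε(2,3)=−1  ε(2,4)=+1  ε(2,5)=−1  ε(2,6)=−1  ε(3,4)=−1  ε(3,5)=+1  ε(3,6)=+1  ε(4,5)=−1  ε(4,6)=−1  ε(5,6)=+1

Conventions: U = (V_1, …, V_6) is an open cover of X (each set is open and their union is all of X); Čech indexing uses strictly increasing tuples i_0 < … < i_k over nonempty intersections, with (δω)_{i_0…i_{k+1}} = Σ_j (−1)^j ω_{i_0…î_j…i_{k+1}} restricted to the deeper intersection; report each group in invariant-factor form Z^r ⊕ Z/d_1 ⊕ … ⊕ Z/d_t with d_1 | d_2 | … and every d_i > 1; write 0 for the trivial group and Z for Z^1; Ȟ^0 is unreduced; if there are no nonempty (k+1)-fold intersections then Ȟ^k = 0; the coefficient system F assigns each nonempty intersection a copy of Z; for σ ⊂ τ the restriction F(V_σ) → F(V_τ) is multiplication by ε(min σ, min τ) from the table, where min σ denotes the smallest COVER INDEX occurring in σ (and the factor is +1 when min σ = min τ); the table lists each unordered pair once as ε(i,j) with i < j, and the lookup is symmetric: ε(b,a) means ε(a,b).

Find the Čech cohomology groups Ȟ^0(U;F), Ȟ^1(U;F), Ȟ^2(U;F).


Ȟ^0 ≅ Z, Ȟ^1 ≅ 0 and Ȟ^2 ≅ Z/2

nerve simplices:
  V12={q8,q20,q23} V13={q3,q15,q20,q30} V14={q5,q17,q30} V15={q5,q34,q36} V16={q8,q26,q36} V23={q20,q27,q33} V24={q16,q18,q21} V25={q12,q16,q27} V26={q8,q13,q21} V34={q1,q29,q30} V35={q4,q11,q27} V36={q1,q9,q11} V45={q5,q16,q28} V46={q1,q2,q21} V56={q11,q35,q36}
  V123={q20} V126={q8} V134={q30} V145={q5} V156={q36} V235={q27} V245={q16} V246={q21} V346={q1} V356={q11}
C dims 6,15,10; δ0: rk 5, SNF 1^5; δ1: rk 10, SNF 1^9·2
degree 0: 6−5−0 = 1 → Ȟ^0 ≅ Z
degree 1: 15−10−5 = 0 → Ȟ^1 ≅ 0
degree 2: 10−0−10 = 0 plus torsion [2] → Ȟ^2 ≅ Z/2


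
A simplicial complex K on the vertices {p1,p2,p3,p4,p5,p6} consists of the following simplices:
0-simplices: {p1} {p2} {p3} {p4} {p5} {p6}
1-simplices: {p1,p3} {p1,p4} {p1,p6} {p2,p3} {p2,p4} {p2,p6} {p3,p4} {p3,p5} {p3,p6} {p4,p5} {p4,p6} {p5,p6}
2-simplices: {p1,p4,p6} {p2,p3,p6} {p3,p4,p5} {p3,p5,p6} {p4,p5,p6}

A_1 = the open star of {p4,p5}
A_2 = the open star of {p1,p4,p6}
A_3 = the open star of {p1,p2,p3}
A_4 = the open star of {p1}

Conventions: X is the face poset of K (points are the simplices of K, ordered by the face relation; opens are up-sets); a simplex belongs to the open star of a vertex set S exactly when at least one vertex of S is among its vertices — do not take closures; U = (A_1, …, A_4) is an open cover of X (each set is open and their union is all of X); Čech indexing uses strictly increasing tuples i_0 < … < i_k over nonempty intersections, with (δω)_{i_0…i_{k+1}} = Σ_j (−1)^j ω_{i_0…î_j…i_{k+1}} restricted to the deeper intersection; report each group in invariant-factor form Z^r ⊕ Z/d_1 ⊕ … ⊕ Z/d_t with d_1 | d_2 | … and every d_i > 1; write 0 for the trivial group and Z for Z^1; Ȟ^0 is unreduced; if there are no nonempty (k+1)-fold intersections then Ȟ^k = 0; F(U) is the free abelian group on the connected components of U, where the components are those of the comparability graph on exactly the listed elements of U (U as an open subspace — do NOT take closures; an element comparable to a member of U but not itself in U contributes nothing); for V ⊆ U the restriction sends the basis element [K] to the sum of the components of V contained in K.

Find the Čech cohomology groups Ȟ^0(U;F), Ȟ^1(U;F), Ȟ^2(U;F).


intersection data:
  A1={{p4},{p5},{p1,p4},{p2,p4},{p3,p4},{p3,p5},{p4,p5},{p4,p6},{p5,p6},{p1,p4,p6},{p3,p4,p5},{p3,p5,p6},{p4,p5,p6}} A2={{p1},{p4},{p6},{p1,p3},{p1,p4},{p1,p6},{p2,p4},{p2,p6},{p3,p4},{p3,p6},{p4,p5},{p4,p6},{p5,p6},{p1,p4,p6},{p2,p3,p6},{p3,p4,p5},{p3,p5,p6},{p4,p5,p6}} A3={{p1},{p2},{p3},{p1,p3},{p1,p4},{p1,p6},{p2,p3},{p2,p4},{p2,p6},{p3,p4},{p3,p5},{p3,p6},{p1,p4,p6},{p2,p3,p6},{p3,p4,p5},{p3,p5,p6}} A4={{p1},{p1,p3},{p1,p4},{p1,p6},{p1,p4,p6}}
  A12={{p4},{p1,p4},{p2,p4},{p3,p4},{p4,p5},{p4,p6},{p5,p6},{p1,p4,p6},{p3,p4,p5},{p3,p5,p6},{p4,p5,p6}} A13={{p1,p4},{p2,p4},{p3,p4},{p3,p5},{p1,p4,p6},{p3,p4,p5},{p3,p5,p6}} A14={{p1,p4},{p1,p4,p6}} A23={{p1},{p1,p3},{p1,p4},{p1,p6},{p2,p4},{p2,p6},{p3,p4},{p3,p6},{p1,p4,p6},{p2,p3,p6},{p3,p4,p5},{p3,p5,p6}} A24={{p1},{p1,p3},{p1,p4},{p1,p6},{p1,p4,p6}} A34={{p1},{p1,p3},{p1,p4},{p1,p6},{p1,p4,p6}}
  A123={{p1,p4},{p2,p4},{p3,p4},{p1,p4,p6},{p3,p4,p5},{p3,p5,p6}} A124={{p1,p4},{p1,p4,p6}} A134={{p1,p4},{p1,p4,p6}} A234={{p1},{p1,p3},{p1,p4},{p1,p6},{p1,p4,p6}}
  A1234={{p1,p4},{p1,p4,p6}}
components per intersection:
  A1: {{p4},{p5},{p1,p4},{p2,p4},{p3,p4},{p3,p5},{p4,p5},{p4,p6},{p5,p6},{p1,p4,p6},{p3,p4,p5},{p3,p5,p6},{p4,p5,p6}}
  A2: {{p1},{p4},{p6},{p1,p3},{p1,p4},{p1,p6},{p2,p4},{p2,p6},{p3,p4},{p3,p6},{p4,p5},{p4,p6},{p5,p6},{p1,p4,p6},{p2,p3,p6},{p3,p4,p5},{p3,p5,p6},{p4,p5,p6}}
  A3: {{p1},{p2},{p3},{p1,p3},{p1,p4},{p1,p6},{p2,p3},{p2,p4},{p2,p6},{p3,p4},{p3,p5},{p3,p6},{p1,p4,p6},{p2,p3,p6},{p3,p4,p5},{p3,p5,p6}}
  A4: {{p1},{p1,p3},{p1,p4},{p1,p6},{p1,p4,p6}}
  A12: {{p4},{p1,p4},{p2,p4},{p3,p4},{p4,p5},{p4,p6},{p5,p6},{p1,p4,p6},{p3,p4,p5},{p3,p5,p6},{p4,p5,p6}}
  A13: {{p1,p4},{p1,p4,p6}} {{p2,p4}} {{p3,p4},{p3,p5},{p3,p4,p5},{p3,p5,p6}}
  A14: {{p1,p4},{p1,p4,p6}}
  A23: {{p1},{p1,p3},{p1,p4},{p1,p6},{p1,p4,p6}} {{p2,p4}} {{p2,p6},{p3,p6},{p2,p3,p6},{p3,p5,p6}} {{p3,p4},{p3,p4,p5}}
  A24: {{p1},{p1,p3},{p1,p4},{p1,p6},{p1,p4,p6}}
  A34: {{p1},{p1,p3},{p1,p4},{p1,p6},{p1,p4,p6}}
  A123: {{p1,p4},{p1,p4,p6}} {{p2,p4}} {{p3,p4},{p3,p4,p5}} {{p3,p5,p6}}
  A124: {{p1,p4},{p1,p4,p6}}
  A134: {{p1,p4},{p1,p4,p6}}
  A234: {{p1},{p1,p3},{p1,p4},{p1,p6},{p1,p4,p6}}
  A1234: {{p1,p4},{p1,p4,p6}}
C dims 4,11,7,1; δ0: rk 3, SNF 1^3; δ1: rk 6, SNF 1^6; δ2: rk 1, SNF 1^1
Ȟ^0 = (4 − 3) − 0 = 1, so Ȟ^0 ≅ Z
Ȟ^1 = (11 − 6) − 3 = 2, so Ȟ^1 ≅ Z^2
Ȟ^2 = (7 − 1) − 6 = 0, so Ȟ^2 ≅ 0

Ȟ^0 ≅ Z, Ȟ^1 ≅ Z^2, Ȟ^2 ≅ 0


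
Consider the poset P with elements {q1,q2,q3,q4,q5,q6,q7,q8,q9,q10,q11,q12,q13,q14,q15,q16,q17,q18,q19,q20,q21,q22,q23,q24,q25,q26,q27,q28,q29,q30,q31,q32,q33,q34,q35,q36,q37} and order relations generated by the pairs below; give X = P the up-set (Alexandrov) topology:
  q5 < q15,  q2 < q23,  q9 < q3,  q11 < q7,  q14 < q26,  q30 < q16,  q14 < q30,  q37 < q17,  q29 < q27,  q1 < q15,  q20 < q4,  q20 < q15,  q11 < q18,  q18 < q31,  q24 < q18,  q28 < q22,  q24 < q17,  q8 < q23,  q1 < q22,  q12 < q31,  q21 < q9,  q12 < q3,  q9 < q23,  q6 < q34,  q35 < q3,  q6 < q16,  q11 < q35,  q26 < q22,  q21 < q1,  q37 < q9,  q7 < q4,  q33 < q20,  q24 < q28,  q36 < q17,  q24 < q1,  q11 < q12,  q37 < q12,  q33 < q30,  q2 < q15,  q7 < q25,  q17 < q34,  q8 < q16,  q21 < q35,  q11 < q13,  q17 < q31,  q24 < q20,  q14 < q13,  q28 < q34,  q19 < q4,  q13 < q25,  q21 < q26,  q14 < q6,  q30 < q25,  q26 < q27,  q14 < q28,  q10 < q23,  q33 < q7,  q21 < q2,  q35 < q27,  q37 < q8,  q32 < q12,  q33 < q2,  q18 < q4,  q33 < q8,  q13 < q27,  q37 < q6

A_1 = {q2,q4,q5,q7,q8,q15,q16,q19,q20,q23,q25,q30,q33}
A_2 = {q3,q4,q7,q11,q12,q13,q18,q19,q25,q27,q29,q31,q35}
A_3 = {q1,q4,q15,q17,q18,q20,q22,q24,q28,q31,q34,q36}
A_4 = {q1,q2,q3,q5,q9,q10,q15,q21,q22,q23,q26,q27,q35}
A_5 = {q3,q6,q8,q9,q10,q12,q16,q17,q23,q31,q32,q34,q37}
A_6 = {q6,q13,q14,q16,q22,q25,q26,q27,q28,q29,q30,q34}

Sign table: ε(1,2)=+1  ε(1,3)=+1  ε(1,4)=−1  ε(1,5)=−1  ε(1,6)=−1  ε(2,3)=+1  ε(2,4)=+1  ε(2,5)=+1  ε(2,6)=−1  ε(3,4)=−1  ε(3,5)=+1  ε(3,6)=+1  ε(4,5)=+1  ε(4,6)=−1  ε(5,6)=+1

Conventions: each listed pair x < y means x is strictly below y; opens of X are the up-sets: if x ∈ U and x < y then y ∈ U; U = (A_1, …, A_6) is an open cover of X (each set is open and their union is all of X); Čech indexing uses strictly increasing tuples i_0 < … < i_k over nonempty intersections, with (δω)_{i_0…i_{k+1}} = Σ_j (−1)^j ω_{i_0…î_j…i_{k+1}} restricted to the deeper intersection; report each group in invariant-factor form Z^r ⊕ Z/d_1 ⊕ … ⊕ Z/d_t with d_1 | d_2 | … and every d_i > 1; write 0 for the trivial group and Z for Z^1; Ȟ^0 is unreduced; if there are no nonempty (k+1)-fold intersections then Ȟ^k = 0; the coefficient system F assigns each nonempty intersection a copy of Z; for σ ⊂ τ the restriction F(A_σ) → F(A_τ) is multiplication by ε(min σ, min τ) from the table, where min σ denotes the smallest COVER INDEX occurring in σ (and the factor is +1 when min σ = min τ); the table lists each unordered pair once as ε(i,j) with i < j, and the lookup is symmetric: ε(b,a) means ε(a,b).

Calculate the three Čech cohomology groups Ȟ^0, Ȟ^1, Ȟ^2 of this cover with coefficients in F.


Ȟ^0(U;F) ≅ 0, Ȟ^1(U;F) ≅ Z/2 and Ȟ^2(U;F) ≅ Z

nonempty intersections:
  A12={q4,q7,q19,q25} A13={q4,q15,q20} A14={q2,q5,q15,q23} A15={q8,q16,q23} A16={q16,q25,q30} A23={q4,q18,q31} A24={q3,q27,q35} A25={q3,q12,q31} A26={q13,q25,q27,q29} A34={q1,q15,q22} A35={q17,q31,q34} A36={q22,q28,q34} A45={q3,q9,q10,q23} A46={q22,q26,q27} A56={q6,q16,q34}
  A123={q4} A126={q25} A134={q15} A145={q23} A156={q16} A235={q31} A245={q3} A246={q27} A346={q22} A356={q34}
C dims 6,15,10; δ0: rk 6, SNF 1^5·2; δ1: rk 9, SNF 1^9
Ȟ^0: (6−6)−0=0 ⇒ 0
Ȟ^1: (15−9)−6=0 plus torsion [2] ⇒ Z/2
Ȟ^2: (10−0)−9=1 ⇒ Z


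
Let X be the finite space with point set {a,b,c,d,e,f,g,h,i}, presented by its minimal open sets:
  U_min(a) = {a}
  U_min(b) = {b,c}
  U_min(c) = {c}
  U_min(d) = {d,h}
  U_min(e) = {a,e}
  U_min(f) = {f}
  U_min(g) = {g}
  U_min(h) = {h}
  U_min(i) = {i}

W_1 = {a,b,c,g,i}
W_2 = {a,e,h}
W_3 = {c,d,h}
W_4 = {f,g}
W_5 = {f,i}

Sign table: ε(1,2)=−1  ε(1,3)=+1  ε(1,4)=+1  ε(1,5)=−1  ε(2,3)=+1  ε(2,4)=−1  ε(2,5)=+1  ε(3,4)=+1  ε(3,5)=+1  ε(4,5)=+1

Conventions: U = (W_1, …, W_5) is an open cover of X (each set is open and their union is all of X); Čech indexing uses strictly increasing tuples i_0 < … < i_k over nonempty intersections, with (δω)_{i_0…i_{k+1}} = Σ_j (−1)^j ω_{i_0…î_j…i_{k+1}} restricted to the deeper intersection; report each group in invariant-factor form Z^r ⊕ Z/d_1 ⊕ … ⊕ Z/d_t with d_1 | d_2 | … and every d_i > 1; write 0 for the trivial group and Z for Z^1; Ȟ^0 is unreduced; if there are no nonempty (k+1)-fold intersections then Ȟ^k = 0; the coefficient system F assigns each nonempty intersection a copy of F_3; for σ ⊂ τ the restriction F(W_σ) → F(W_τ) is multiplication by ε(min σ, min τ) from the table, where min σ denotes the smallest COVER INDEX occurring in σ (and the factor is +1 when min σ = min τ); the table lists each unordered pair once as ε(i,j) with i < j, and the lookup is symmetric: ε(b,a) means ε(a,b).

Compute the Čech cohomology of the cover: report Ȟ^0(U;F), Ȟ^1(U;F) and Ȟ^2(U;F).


nerve of the cover:
  W12={a} W13={c} W14={g} W15={i} W23={h} W45={f}
C dims 5,6; δ0: rk_F3 5
Ȟ^0 = (5 − 5) − 0 = 0, so Ȟ^0 ≅ 0
Ȟ^1 = (6 − 0) − 5 = 1, so Ȟ^1 ≅ Z/3
Ȟ^2 = (0 − 0) − 0 = 0, so Ȟ^2 ≅ 0

Ȟ^0 = 0; Ȟ^1 = Z/3; Ȟ^2 = 0
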